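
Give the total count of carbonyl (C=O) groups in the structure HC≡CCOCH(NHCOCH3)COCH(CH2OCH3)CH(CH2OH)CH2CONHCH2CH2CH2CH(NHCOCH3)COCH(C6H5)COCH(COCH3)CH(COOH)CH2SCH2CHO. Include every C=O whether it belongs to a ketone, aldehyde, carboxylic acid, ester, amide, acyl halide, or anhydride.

10

CO: ketone, 1 C=O (running total 1).
CH(NHCOCH3): amide, 1 C=O (running total 2).
CO: ketone, 1 C=O (running total 3).
CH2CONHCH2: amide, 1 C=O (running total 4).
CH(NHCOCH3): amide, 1 C=O (running total 5).
CO: ketone, 1 C=O (running total 6).
CO: ketone, 1 C=O (running total 7).
CH(COCH3): ketone, 1 C=O (running total 8).
CH(COOH): carboxylic acid, 1 C=O (running total 9).
CHO: aldehyde, 1 C=O (running total 10).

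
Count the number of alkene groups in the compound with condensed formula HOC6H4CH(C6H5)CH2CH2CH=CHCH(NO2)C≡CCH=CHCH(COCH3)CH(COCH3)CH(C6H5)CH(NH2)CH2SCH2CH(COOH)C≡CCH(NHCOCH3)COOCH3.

2

Working along the chain:
  HOC6H4: –OH attached directly to an aromatic ring → phenol (not alcohol); the ring itself is an arene.
  CH(C6H5): pendant –C6H5: benzene ring → arene.
  CH=CH: C=C double bond → alkene.
  CH(NO2): –NO2 on an sp³ carbon → nitro (the N=O is not a carbonyl).
  C≡C: C≡C triple bond → alkyne.
  CH=CH: C=C double bond → alkene.
  CH(COCH3): pendant –COCH3: carbonyl C bonded to two carbons → ketone.
  CH(COCH3): pendant –COCH3: carbonyl C bonded to two carbons → ketone.
  CH(C6H5): pendant –C6H5: benzene ring → arene.
  CH(NH2): –NH2 on an sp³ carbon with no adjacent C=O → amine.
  CH2SCH2: C–S–C linkage → sulfide (thioether).
  CH(COOH): pendant –COOH: carbonyl C bonded to C and –OH → carboxylic acid.
  C≡C: C≡C triple bond → alkyne.
  CH(NHCOCH3): pendant –NHC(=O)CH3: N bonded to a carbonyl → amide (not amine).
  COOCH3: –C(=O)OCH3: carbonyl C bonded to C and to –OCH3 → ester (not ketone + ether).
Alkene appears at: CH=CH, CH=CH → 2.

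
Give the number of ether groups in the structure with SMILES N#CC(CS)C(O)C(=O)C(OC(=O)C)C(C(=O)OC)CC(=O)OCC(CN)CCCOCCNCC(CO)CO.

1

Taking each segment in turn:
  N≡C: N≡C–: carbon triple-bonded to nitrogen → nitrile.
  CH(CH2SH): pendant –CH2SH → thiol.
  CH(OH): –OH on an sp³ carbon → alcohol (secondary).
  CO: –C(=O)– with carbon on both sides → ketone.
  CH(OCOCH3): pendant –OC(=O)CH3: an acyloxy group → ester.
  CH(COOCH3): pendant –COOCH3: carbonyl C bonded to C and –OCH3 → ester.
  CH2COOCH2: –C(=O)–O–C with C on the carbonyl side → ester.
  CH(CH2NH2): pendant –CH2NH2: N on sp³ C, no adjacent C=O → amine.
  CH2OCH2: C–O–C with sp³ carbons on both sides and no adjacent C=O → ether.
  CH2NHCH2: C–N–C with sp³ carbons and no adjacent C=O → amine (secondary).
  CH(CH2OH): pendant –CH2OH on an sp³ backbone C → alcohol.
  CH2OH: –OH on an sp³ carbon → alcohol.
Ether appears at: CH2OCH2 → 1.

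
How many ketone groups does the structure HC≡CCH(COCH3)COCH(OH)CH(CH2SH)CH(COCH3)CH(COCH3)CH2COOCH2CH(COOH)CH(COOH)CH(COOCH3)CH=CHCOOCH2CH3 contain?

4

Reading the structure from left to right:
  HC≡C: C≡C triple bond → alkyne.
  CH(COCH3): pendant –COCH3: carbonyl C bonded to two carbons → ketone.
  CO: –C(=O)– with carbon on both sides → ketone.
  CH(OH): –OH on an sp³ carbon → alcohol (secondary).
  CH(CH2SH): pendant –CH2SH → thiol.
  CH(COCH3): pendant –COCH3: carbonyl C bonded to two carbons → ketone.
  CH(COCH3): pendant –COCH3: carbonyl C bonded to two carbons → ketone.
  CH2COOCH2: –C(=O)–O–C with C on the carbonyl side → ester.
  CH(COOH): pendant –COOH: carbonyl C bonded to C and –OH → carboxylic acid.
  CH(COOH): pendant –COOH: carbonyl C bonded to C and –OH → carboxylic acid.
  CH(COOCH3): pendant –COOCH3: carbonyl C bonded to C and –OCH3 → ester.
  CH=CH: C=C double bond → alkene.
  COOCH2CH3: –C(=O)OCH2CH3: carbonyl C bonded to C and to –OEt → ester.
Ketone appears at: CH(COCH3), CO, CH(COCH3), CH(COCH3) → 4.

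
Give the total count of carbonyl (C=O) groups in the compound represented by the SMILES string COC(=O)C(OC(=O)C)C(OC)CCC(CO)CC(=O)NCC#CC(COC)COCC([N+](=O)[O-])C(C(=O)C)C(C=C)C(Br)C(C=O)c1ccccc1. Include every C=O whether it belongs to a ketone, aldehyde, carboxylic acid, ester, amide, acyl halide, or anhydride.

CH3OOC: ester, 1 C=O (running total 1).
CH(OCOCH3): ester, 1 C=O (running total 2).
CH2CONHCH2: amide, 1 C=O (running total 3).
CH(COCH3): ketone, 1 C=O (running total 4).
CH(CHO): aldehyde, 1 C=O (running total 5).

5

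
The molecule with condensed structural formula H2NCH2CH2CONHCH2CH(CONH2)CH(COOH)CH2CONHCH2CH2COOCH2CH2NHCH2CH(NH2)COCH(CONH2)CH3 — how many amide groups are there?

4

Taking each segment in turn:
  H2NCH2: –NH2 on an sp³ carbon with no adjacent C=O → amine.
  CH2CONHCH2: –C(=O)–N– linkage → amide (the N is not an amine).
  CH(CONH2): pendant –CONH2: carbonyl C bonded to C and N → amide.
  CH(COOH): pendant –COOH: carbonyl C bonded to C and –OH → carboxylic acid.
  CH2CONHCH2: –C(=O)–N– linkage → amide (the N is not an amine).
  CH2COOCH2: –C(=O)–O–C with C on the carbonyl side → ester.
  CH2NHCH2: C–N–C with sp³ carbons and no adjacent C=O → amine (secondary).
  CH(NH2): –NH2 on an sp³ carbon with no adjacent C=O → amine.
  CO: –C(=O)– with carbon on both sides → ketone.
  CH(CONH2): pendant –CONH2: carbonyl C bonded to C and N → amide.
Amide appears at: CH2CONHCH2, CH(CONH2), CH2CONHCH2, CH(CONH2) → 4.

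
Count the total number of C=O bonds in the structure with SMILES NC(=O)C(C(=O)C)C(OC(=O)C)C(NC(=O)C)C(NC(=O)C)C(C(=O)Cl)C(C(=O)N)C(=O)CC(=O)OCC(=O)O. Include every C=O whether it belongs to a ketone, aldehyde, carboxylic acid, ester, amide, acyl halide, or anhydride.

H2NCO: amide, 1 C=O (running total 1).
CH(COCH3): ketone, 1 C=O (running total 2).
CH(OCOCH3): ester, 1 C=O (running total 3).
CH(NHCOCH3): amide, 1 C=O (running total 4).
CH(NHCOCH3): amide, 1 C=O (running total 5).
CH(COCl): acyl halide, 1 C=O (running total 6).
CH(CONH2): amide, 1 C=O (running total 7).
CO: ketone, 1 C=O (running total 8).
CH2COOCH2: ester, 1 C=O (running total 9).
COOH: carboxylic acid, 1 C=O (running total 10).

10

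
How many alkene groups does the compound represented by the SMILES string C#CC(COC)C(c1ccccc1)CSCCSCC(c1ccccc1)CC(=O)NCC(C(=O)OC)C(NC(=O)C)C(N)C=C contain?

C≡C triple bond → alkyne.
pendant –CH2OCH3: C–O–C linkage → ether.
pendant –C6H5: benzene ring → arene.
C–S–C linkage → sulfide (thioether).
C–S–C linkage → sulfide (thioether).
pendant –C6H5: benzene ring → arene.
–C(=O)–N– linkage → amide (the N is not an amine).
pendant –COOCH3: carbonyl C bonded to C and –OCH3 → ester.
pendant –NHC(=O)CH3: N bonded to a carbonyl → amide (not amine).
–NH2 on an sp³ carbon with no adjacent C=O → amine.
C=C double bond → alkene.
Alkene appears at: CH=CH2 → 1.

1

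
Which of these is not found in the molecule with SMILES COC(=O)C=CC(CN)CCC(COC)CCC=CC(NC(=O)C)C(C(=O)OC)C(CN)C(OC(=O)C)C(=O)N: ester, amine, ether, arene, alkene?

amine: present (CH(CH2NH2) — pendant –CH2NH2: N on sp³ C, no adjacent C=O → amine).
ether: present (CH(CH2OCH3) — pendant –CH2OCH3: C–O–C linkage → ether).
ester: present (CH3OOC — CH3O–C(=O)–: carbonyl C bonded to C and to –OCH3 → ester (not ketone + ether)).
alkene: present (CH=CH — C=C double bond → alkene).
arene: no segment matches this pattern.

arene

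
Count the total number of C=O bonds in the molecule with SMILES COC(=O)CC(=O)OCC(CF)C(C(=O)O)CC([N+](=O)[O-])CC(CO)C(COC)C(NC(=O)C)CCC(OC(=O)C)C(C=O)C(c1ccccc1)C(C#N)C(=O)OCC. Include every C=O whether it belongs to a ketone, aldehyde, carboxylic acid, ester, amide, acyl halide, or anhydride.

7

CH3OOC: ester, 1 C=O (running total 1).
CH2COOCH2: ester, 1 C=O (running total 2).
CH(COOH): carboxylic acid, 1 C=O (running total 3).
CH(NHCOCH3): amide, 1 C=O (running total 4).
CH(OCOCH3): ester, 1 C=O (running total 5).
CH(CHO): aldehyde, 1 C=O (running total 6).
COOCH2CH3: ester, 1 C=O (running total 7).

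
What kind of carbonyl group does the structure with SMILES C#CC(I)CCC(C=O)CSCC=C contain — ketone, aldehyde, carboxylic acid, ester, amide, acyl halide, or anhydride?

aldehyde

The carbonyl is in the CH(CHO) segment: pendant –CHO: carbonyl C bonded to C and H → aldehyde.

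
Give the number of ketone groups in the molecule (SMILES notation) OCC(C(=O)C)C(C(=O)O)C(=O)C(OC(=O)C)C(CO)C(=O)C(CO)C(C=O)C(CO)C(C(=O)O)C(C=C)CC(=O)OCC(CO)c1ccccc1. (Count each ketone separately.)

3

Taking each segment in turn:
  HOCH2: HO– on an sp³ carbon → alcohol.
  CH(COCH3): pendant –COCH3: carbonyl C bonded to two carbons → ketone.
  CH(COOH): pendant –COOH: carbonyl C bonded to C and –OH → carboxylic acid.
  CO: –C(=O)– with carbon on both sides → ketone.
  CH(OCOCH3): pendant –OC(=O)CH3: an acyloxy group → ester.
  CH(CH2OH): pendant –CH2OH on an sp³ backbone C → alcohol.
  CO: –C(=O)– with carbon on both sides → ketone.
  CH(CH2OH): pendant –CH2OH on an sp³ backbone C → alcohol.
  CH(CHO): pendant –CHO: carbonyl C bonded to C and H → aldehyde.
  CH(CH2OH): pendant –CH2OH on an sp³ backbone C → alcohol.
  CH(COOH): pendant –COOH: carbonyl C bonded to C and –OH → carboxylic acid.
  CH(CH=CH2): pendant –CH=CH2: C=C double bond → alkene.
  CH2COOCH2: –C(=O)–O–C with C on the carbonyl side → ester.
  CH(CH2OH): pendant –CH2OH on an sp³ backbone C → alcohol.
  C6H5: –C6H5 phenyl ring → arene.
Ketone appears at: CH(COCH3), CO, CO → 3.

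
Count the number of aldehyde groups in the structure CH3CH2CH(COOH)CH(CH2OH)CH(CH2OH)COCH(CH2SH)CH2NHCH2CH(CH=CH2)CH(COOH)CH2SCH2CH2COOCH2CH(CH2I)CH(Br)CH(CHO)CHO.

2

Working along the chain:
  CH(COOH): pendant –COOH: carbonyl C bonded to C and –OH → carboxylic acid.
  CH(CH2OH): pendant –CH2OH on an sp³ backbone C → alcohol.
  CH(CH2OH): pendant –CH2OH on an sp³ backbone C → alcohol.
  CO: –C(=O)– with carbon on both sides → ketone.
  CH(CH2SH): pendant –CH2SH → thiol.
  CH2NHCH2: C–N–C with sp³ carbons and no adjacent C=O → amine (secondary).
  CH(CH=CH2): pendant –CH=CH2: C=C double bond → alkene.
  CH(COOH): pendant –COOH: carbonyl C bonded to C and –OH → carboxylic acid.
  CH2SCH2: C–S–C linkage → sulfide (thioether).
  CH2COOCH2: –C(=O)–O–C with C on the carbonyl side → ester.
  CH(CH2I): pendant –CH2X: halogen on sp³ carbon → alkyl halide.
  CH(Br): halogen on an sp³ carbon → alkyl halide.
  CH(CHO): pendant –CHO: carbonyl C bonded to C and H → aldehyde.
  CHO: terminal –CHO: carbonyl C bonded to H and C → aldehyde.
Aldehyde appears at: CH(CHO), CHO → 2.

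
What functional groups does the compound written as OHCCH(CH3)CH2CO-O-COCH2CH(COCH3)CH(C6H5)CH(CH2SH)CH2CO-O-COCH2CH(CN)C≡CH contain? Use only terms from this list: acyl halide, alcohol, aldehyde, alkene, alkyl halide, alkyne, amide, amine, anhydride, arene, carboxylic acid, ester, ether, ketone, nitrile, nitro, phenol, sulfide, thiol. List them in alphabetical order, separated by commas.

aldehyde, alkyne, anhydride, arene, ketone, nitrile, thiol

Working along the chain:
  OHC: terminal –CHO: carbonyl C bonded to H and C → aldehyde.
  CH2CO-O-COCH2: two acyl groups sharing one oxygen, –C(=O)–O–C(=O)– → anhydride.
  CH(COCH3): pendant –COCH3: carbonyl C bonded to two carbons → ketone.
  CH(C6H5): pendant –C6H5: benzene ring → arene.
  CH(CH2SH): pendant –CH2SH → thiol.
  CH2CO-O-COCH2: two acyl groups sharing one oxygen, –C(=O)–O–C(=O)– → anhydride.
  CH(CN): pendant –C≡N: nitrile.
  C≡CH: C≡C triple bond → alkyne.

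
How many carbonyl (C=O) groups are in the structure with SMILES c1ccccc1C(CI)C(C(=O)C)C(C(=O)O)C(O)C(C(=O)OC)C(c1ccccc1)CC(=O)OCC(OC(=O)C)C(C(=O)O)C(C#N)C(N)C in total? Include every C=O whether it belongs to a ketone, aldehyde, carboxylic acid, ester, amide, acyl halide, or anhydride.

6

CH(COCH3): ketone, 1 C=O (running total 1).
CH(COOH): carboxylic acid, 1 C=O (running total 2).
CH(COOCH3): ester, 1 C=O (running total 3).
CH2COOCH2: ester, 1 C=O (running total 4).
CH(OCOCH3): ester, 1 C=O (running total 5).
CH(COOH): carboxylic acid, 1 C=O (running total 6).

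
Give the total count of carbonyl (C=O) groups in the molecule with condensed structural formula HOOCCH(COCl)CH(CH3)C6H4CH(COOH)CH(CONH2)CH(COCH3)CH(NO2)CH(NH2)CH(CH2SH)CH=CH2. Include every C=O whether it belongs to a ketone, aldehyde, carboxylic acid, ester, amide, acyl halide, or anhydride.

5

HOOC: carboxylic acid, 1 C=O (running total 1).
CH(COCl): acyl halide, 1 C=O (running total 2).
CH(COOH): carboxylic acid, 1 C=O (running total 3).
CH(CONH2): amide, 1 C=O (running total 4).
CH(COCH3): ketone, 1 C=O (running total 5).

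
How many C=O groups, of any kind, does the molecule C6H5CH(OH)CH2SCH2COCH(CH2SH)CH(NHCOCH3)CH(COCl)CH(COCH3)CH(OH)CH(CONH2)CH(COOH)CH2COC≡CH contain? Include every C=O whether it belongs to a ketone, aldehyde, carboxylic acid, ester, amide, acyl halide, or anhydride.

CO: ketone, 1 C=O (running total 1).
CH(NHCOCH3): amide, 1 C=O (running total 2).
CH(COCl): acyl halide, 1 C=O (running total 3).
CH(COCH3): ketone, 1 C=O (running total 4).
CH(CONH2): amide, 1 C=O (running total 5).
CH(COOH): carboxylic acid, 1 C=O (running total 6).
CO: ketone, 1 C=O (running total 7).

7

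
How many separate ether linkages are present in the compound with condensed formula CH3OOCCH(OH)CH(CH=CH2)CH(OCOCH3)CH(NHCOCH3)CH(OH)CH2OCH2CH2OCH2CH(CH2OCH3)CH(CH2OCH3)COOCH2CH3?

CH3O–C(=O)–: carbonyl C bonded to C and to –OCH3 → ester (not ketone + ether).
–OH on an sp³ carbon → alcohol (secondary).
pendant –CH=CH2: C=C double bond → alkene.
pendant –OC(=O)CH3: an acyloxy group → ester.
pendant –NHC(=O)CH3: N bonded to a carbonyl → amide (not amine).
–OH on an sp³ carbon → alcohol (secondary).
C–O–C with sp³ carbons on both sides and no adjacent C=O → ether.
C–O–C with sp³ carbons on both sides and no adjacent C=O → ether.
pendant –CH2OCH3: C–O–C linkage → ether.
pendant –CH2OCH3: C–O–C linkage → ether.
–C(=O)OCH2CH3: carbonyl C bonded to C and to –OEt → ester.
Ether appears at: CH2OCH2, CH2OCH2, CH(CH2OCH3), CH(CH2OCH3) → 4.

4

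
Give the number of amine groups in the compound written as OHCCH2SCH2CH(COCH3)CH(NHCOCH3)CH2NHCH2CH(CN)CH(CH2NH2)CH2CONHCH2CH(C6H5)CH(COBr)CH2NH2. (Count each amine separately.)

Working along the chain:
  OHC: terminal –CHO: carbonyl C bonded to H and C → aldehyde.
  CH2SCH2: C–S–C linkage → sulfide (thioether).
  CH(COCH3): pendant –COCH3: carbonyl C bonded to two carbons → ketone.
  CH(NHCOCH3): pendant –NHC(=O)CH3: N bonded to a carbonyl → amide (not amine).
  CH2NHCH2: C–N–C with sp³ carbons and no adjacent C=O → amine (secondary).
  CH(CN): pendant –C≡N: nitrile.
  CH(CH2NH2): pendant –CH2NH2: N on sp³ C, no adjacent C=O → amine.
  CH2CONHCH2: –C(=O)–N– linkage → amide (the N is not an amine).
  CH(C6H5): pendant –C6H5: benzene ring → arene.
  CH(COBr): pendant –C(=O)X: carbonyl C bonded to C and halogen → acyl halide.
  CH2NH2: –NH2 on an sp³ carbon with no adjacent C=O → amine.
Amine appears at: CH2NHCH2, CH(CH2NH2), CH2NH2 → 3.

3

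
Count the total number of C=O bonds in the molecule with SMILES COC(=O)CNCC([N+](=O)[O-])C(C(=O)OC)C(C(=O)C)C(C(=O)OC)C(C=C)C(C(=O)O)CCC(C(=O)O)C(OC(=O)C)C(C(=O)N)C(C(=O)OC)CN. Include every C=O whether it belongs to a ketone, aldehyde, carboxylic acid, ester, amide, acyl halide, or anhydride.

CH3OOC: ester, 1 C=O (running total 1).
CH(COOCH3): ester, 1 C=O (running total 2).
CH(COCH3): ketone, 1 C=O (running total 3).
CH(COOCH3): ester, 1 C=O (running total 4).
CH(COOH): carboxylic acid, 1 C=O (running total 5).
CH(COOH): carboxylic acid, 1 C=O (running total 6).
CH(OCOCH3): ester, 1 C=O (running total 7).
CH(CONH2): amide, 1 C=O (running total 8).
CH(COOCH3): ester, 1 C=O (running total 9).

9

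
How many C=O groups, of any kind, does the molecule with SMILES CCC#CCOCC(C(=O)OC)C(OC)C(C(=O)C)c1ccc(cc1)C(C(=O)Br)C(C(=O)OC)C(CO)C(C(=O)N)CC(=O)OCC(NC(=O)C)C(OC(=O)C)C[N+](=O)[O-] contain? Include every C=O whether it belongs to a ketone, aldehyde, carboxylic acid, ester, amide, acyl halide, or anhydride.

8

CH(COOCH3): ester, 1 C=O (running total 1).
CH(COCH3): ketone, 1 C=O (running total 2).
CH(COBr): acyl halide, 1 C=O (running total 3).
CH(COOCH3): ester, 1 C=O (running total 4).
CH(CONH2): amide, 1 C=O (running total 5).
CH2COOCH2: ester, 1 C=O (running total 6).
CH(NHCOCH3): amide, 1 C=O (running total 7).
CH(OCOCH3): ester, 1 C=O (running total 8).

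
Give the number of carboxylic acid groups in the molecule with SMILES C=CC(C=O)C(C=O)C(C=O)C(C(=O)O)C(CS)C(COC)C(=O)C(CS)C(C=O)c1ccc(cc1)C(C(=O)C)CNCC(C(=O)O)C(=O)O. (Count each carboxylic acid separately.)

3

C=C double bond → alkene.
pendant –CHO: carbonyl C bonded to C and H → aldehyde.
pendant –CHO: carbonyl C bonded to C and H → aldehyde.
pendant –CHO: carbonyl C bonded to C and H → aldehyde.
pendant –COOH: carbonyl C bonded to C and –OH → carboxylic acid.
pendant –CH2SH → thiol.
pendant –CH2OCH3: C–O–C linkage → ether.
–C(=O)– with carbon on both sides → ketone.
pendant –CH2SH → thiol.
pendant –CHO: carbonyl C bonded to C and H → aldehyde.
para-disubstituted benzene ring → arene.
pendant –COCH3: carbonyl C bonded to two carbons → ketone.
C–N–C with sp³ carbons and no adjacent C=O → amine (secondary).
pendant –COOH: carbonyl C bonded to C and –OH → carboxylic acid.
–COOH: carbonyl C bonded to –OH and C → carboxylic acid (the –OH is not a separate alcohol).
Carboxylic acid appears at: CH(COOH), CH(COOH), COOH → 3.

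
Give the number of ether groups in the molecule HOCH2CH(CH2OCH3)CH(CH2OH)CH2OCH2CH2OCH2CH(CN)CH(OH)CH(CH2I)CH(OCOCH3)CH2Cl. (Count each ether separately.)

Working along the chain:
  HOCH2: HO– on an sp³ carbon → alcohol.
  CH(CH2OCH3): pendant –CH2OCH3: C–O–C linkage → ether.
  CH(CH2OH): pendant –CH2OH on an sp³ backbone C → alcohol.
  CH2OCH2: C–O–C with sp³ carbons on both sides and no adjacent C=O → ether.
  CH2OCH2: C–O–C with sp³ carbons on both sides and no adjacent C=O → ether.
  CH(CN): pendant –C≡N: nitrile.
  CH(OH): –OH on an sp³ carbon → alcohol (secondary).
  CH(CH2I): pendant –CH2X: halogen on sp³ carbon → alkyl halide.
  CH(OCOCH3): pendant –OC(=O)CH3: an acyloxy group → ester.
  CH2Cl: halogen on an sp³ carbon → alkyl halide.
Ether appears at: CH(CH2OCH3), CH2OCH2, CH2OCH2 → 3.

3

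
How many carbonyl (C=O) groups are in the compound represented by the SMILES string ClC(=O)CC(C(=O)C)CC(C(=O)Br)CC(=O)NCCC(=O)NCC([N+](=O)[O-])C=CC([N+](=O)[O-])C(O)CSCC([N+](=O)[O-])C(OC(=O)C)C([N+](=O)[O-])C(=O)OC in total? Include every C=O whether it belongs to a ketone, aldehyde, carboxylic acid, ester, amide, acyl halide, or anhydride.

ClCO: acyl halide, 1 C=O (running total 1).
CH(COCH3): ketone, 1 C=O (running total 2).
CH(COBr): acyl halide, 1 C=O (running total 3).
CH2CONHCH2: amide, 1 C=O (running total 4).
CH2CONHCH2: amide, 1 C=O (running total 5).
CH(OCOCH3): ester, 1 C=O (running total 6).
COOCH3: ester, 1 C=O (running total 7).

7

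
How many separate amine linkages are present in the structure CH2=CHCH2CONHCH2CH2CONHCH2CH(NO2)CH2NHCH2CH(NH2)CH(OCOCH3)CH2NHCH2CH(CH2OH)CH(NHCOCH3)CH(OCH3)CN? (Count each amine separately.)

C=C double bond → alkene.
–C(=O)–N– linkage → amide (the N is not an amine).
–C(=O)–N– linkage → amide (the N is not an amine).
–NO2 on an sp³ carbon → nitro (the N=O is not a carbonyl).
C–N–C with sp³ carbons and no adjacent C=O → amine (secondary).
–NH2 on an sp³ carbon with no adjacent C=O → amine.
pendant –OC(=O)CH3: an acyloxy group → ester.
C–N–C with sp³ carbons and no adjacent C=O → amine (secondary).
pendant –CH2OH on an sp³ backbone C → alcohol.
pendant –NHC(=O)CH3: N bonded to a carbonyl → amide (not amine).
pendant –OCH3: C–O–C with sp³ C, no adjacent C=O → ether.
–C≡N: carbon triple-bonded to nitrogen → nitrile.
Amine appears at: CH2NHCH2, CH(NH2), CH2NHCH2 → 3.

3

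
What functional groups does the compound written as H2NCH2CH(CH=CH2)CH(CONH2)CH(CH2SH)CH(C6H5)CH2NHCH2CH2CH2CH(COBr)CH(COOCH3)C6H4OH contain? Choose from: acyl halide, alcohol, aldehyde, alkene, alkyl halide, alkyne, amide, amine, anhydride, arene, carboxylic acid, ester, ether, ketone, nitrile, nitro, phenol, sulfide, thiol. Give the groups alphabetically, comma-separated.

Reading the structure from left to right:
  H2NCH2: –NH2 on an sp³ carbon with no adjacent C=O → amine.
  CH(CH=CH2): pendant –CH=CH2: C=C double bond → alkene.
  CH(CONH2): pendant –CONH2: carbonyl C bonded to C and N → amide.
  CH(CH2SH): pendant –CH2SH → thiol.
  CH(C6H5): pendant –C6H5: benzene ring → arene.
  CH2NHCH2: C–N–C with sp³ carbons and no adjacent C=O → amine (secondary).
  CH(COBr): pendant –C(=O)X: carbonyl C bonded to C and halogen → acyl halide.
  CH(COOCH3): pendant –COOCH3: carbonyl C bonded to C and –OCH3 → ester.
  C6H4OH: –OH attached directly to an aromatic ring → phenol (not alcohol); the ring itself is an arene.

acyl halide, alkene, amide, amine, arene, ester, phenol, thiol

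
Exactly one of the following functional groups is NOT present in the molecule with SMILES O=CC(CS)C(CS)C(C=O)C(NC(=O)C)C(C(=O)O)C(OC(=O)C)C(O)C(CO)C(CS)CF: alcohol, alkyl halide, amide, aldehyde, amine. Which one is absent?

amine

alkyl halide: present (CH2F — halogen on an sp³ carbon → alkyl halide).
alcohol: present (CH(OH) — –OH on an sp³ carbon → alcohol (secondary)).
aldehyde: present (OHC — terminal –CHO: carbonyl C bonded to H and C → aldehyde).
amide: present (CH(NHCOCH3) — pendant –NHC(=O)CH3: N bonded to a carbonyl → amide (not amine)).
amine: absent. In CH(NHCOCH3), the nitrogen is bonded directly to a carbonyl carbon, making it part of an amide, not a free amine.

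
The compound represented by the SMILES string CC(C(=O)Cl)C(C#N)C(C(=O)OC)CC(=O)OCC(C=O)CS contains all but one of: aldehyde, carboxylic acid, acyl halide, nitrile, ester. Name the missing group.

nitrile: present (CH(CN) — pendant –C≡N: nitrile).
acyl halide: present (CH(COCl) — pendant –C(=O)X: carbonyl C bonded to C and halogen → acyl halide).
ester: present (CH(COOCH3) — pendant –COOCH3: carbonyl C bonded to C and –OCH3 → ester).
aldehyde: present (CH(CHO) — pendant –CHO: carbonyl C bonded to C and H → aldehyde).
carboxylic acid: absent. In each of CH(COOCH3) and CH2COOCH2, the acyl oxygen is bonded to carbon (–O–C), not to H, so this is an ester.

carboxylic acid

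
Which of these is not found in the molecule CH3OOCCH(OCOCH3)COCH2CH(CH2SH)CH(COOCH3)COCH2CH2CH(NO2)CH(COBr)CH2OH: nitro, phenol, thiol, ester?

phenol

ester: present (CH3OOC — CH3O–C(=O)–: carbonyl C bonded to C and to –OCH3 → ester (not ketone + ether)).
nitro: present (CH(NO2) — –NO2 on an sp³ carbon → nitro (the N=O is not a carbonyl)).
thiol: present (CH(CH2SH) — pendant –CH2SH → thiol).
phenol: absent. In CH2OH, the –OH is on an sp³ carbon, not on an aromatic ring, so it is an alcohol.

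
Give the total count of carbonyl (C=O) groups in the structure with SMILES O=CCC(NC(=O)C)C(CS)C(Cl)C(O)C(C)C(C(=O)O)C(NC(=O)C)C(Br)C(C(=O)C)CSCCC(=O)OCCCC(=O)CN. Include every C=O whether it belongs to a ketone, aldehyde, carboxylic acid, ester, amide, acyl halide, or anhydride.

7

OHC: aldehyde, 1 C=O (running total 1).
CH(NHCOCH3): amide, 1 C=O (running total 2).
CH(COOH): carboxylic acid, 1 C=O (running total 3).
CH(NHCOCH3): amide, 1 C=O (running total 4).
CH(COCH3): ketone, 1 C=O (running total 5).
CH2COOCH2: ester, 1 C=O (running total 6).
CO: ketone, 1 C=O (running total 7).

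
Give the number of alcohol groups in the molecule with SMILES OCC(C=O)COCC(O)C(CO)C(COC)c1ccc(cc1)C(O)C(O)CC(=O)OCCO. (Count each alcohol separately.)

6

HO– on an sp³ carbon → alcohol.
pendant –CHO: carbonyl C bonded to C and H → aldehyde.
C–O–C with sp³ carbons on both sides and no adjacent C=O → ether.
–OH on an sp³ carbon → alcohol (secondary).
pendant –CH2OH on an sp³ backbone C → alcohol.
pendant –CH2OCH3: C–O–C linkage → ether.
para-disubstituted benzene ring → arene.
–OH on an sp³ carbon → alcohol (secondary).
–OH on an sp³ carbon → alcohol (secondary).
–C(=O)–O–C with C on the carbonyl side → ester.
–OH on an sp³ carbon → alcohol.
Alcohol appears at: HOCH2, CH(OH), CH(CH2OH), CH(OH), CH(OH), CH2OH → 6.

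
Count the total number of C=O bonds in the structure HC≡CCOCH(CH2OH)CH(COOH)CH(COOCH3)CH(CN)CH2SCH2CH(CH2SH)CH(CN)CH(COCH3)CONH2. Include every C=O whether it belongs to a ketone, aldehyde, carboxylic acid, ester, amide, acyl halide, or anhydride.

5

CO: ketone, 1 C=O (running total 1).
CH(COOH): carboxylic acid, 1 C=O (running total 2).
CH(COOCH3): ester, 1 C=O (running total 3).
CH(COCH3): ketone, 1 C=O (running total 4).
CONH2: amide, 1 C=O (running total 5).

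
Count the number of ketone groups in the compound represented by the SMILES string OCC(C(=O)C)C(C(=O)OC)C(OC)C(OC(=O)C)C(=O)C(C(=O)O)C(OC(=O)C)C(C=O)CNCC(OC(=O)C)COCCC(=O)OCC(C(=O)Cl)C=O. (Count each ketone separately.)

2

Taking each segment in turn:
  HOCH2: HO– on an sp³ carbon → alcohol.
  CH(COCH3): pendant –COCH3: carbonyl C bonded to two carbons → ketone.
  CH(COOCH3): pendant –COOCH3: carbonyl C bonded to C and –OCH3 → ester.
  CH(OCH3): pendant –OCH3: C–O–C with sp³ C, no adjacent C=O → ether.
  CH(OCOCH3): pendant –OC(=O)CH3: an acyloxy group → ester.
  CO: –C(=O)– with carbon on both sides → ketone.
  CH(COOH): pendant –COOH: carbonyl C bonded to C and –OH → carboxylic acid.
  CH(OCOCH3): pendant –OC(=O)CH3: an acyloxy group → ester.
  CH(CHO): pendant –CHO: carbonyl C bonded to C and H → aldehyde.
  CH2NHCH2: C–N–C with sp³ carbons and no adjacent C=O → amine (secondary).
  CH(OCOCH3): pendant –OC(=O)CH3: an acyloxy group → ester.
  CH2OCH2: C–O–C with sp³ carbons on both sides and no adjacent C=O → ether.
  CH2COOCH2: –C(=O)–O–C with C on the carbonyl side → ester.
  CH(COCl): pendant –C(=O)X: carbonyl C bonded to C and halogen → acyl halide.
  CHO: terminal –CHO: carbonyl C bonded to H and C → aldehyde.
Ketone appears at: CH(COCH3), CO → 2.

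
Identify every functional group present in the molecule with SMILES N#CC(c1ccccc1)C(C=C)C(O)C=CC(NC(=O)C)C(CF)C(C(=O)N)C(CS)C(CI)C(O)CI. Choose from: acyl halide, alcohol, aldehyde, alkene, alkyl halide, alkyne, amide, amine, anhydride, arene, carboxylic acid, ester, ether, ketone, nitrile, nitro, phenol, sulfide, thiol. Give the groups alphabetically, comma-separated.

Working along the chain:
  N≡C: N≡C–: carbon triple-bonded to nitrogen → nitrile.
  CH(C6H5): pendant –C6H5: benzene ring → arene.
  CH(CH=CH2): pendant –CH=CH2: C=C double bond → alkene.
  CH(OH): –OH on an sp³ carbon → alcohol (secondary).
  CH=CH: C=C double bond → alkene.
  CH(NHCOCH3): pendant –NHC(=O)CH3: N bonded to a carbonyl → amide (not amine).
  CH(CH2F): pendant –CH2X: halogen on sp³ carbon → alkyl halide.
  CH(CONH2): pendant –CONH2: carbonyl C bonded to C and N → amide.
  CH(CH2SH): pendant –CH2SH → thiol.
  CH(CH2I): pendant –CH2X: halogen on sp³ carbon → alkyl halide.
  CH(OH): –OH on an sp³ carbon → alcohol (secondary).
  CH2I: halogen on an sp³ carbon → alkyl halide.

alcohol, alkene, alkyl halide, amide, arene, nitrile, thiol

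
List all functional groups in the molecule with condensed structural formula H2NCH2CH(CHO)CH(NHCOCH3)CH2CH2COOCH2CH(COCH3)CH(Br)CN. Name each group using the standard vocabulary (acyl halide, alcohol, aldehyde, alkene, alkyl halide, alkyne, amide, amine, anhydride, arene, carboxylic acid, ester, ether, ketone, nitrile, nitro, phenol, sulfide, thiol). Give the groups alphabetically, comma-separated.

Working along the chain:
  H2NCH2: –NH2 on an sp³ carbon with no adjacent C=O → amine.
  CH(CHO): pendant –CHO: carbonyl C bonded to C and H → aldehyde.
  CH(NHCOCH3): pendant –NHC(=O)CH3: N bonded to a carbonyl → amide (not amine).
  CH2COOCH2: –C(=O)–O–C with C on the carbonyl side → ester.
  CH(COCH3): pendant –COCH3: carbonyl C bonded to two carbons → ketone.
  CH(Br): halogen on an sp³ carbon → alkyl halide.
  CN: –C≡N: carbon triple-bonded to nitrogen → nitrile.

aldehyde, alkyl halide, amide, amine, ester, ketone, nitrile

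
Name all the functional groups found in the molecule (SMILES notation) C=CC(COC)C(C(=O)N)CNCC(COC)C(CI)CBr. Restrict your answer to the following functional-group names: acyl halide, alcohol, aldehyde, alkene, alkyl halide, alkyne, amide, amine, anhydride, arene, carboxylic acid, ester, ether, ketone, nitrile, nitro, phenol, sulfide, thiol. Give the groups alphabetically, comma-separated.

alkene, alkyl halide, amide, amine, ether

C=C double bond → alkene.
pendant –CH2OCH3: C–O–C linkage → ether.
pendant –CONH2: carbonyl C bonded to C and N → amide.
C–N–C with sp³ carbons and no adjacent C=O → amine (secondary).
pendant –CH2OCH3: C–O–C linkage → ether.
pendant –CH2X: halogen on sp³ carbon → alkyl halide.
halogen on an sp³ carbon → alkyl halide.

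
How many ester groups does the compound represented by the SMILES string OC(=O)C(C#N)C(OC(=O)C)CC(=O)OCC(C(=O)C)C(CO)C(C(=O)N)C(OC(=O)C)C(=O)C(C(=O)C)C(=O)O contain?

Taking each segment in turn:
  HOOC: –COOH: carbonyl C bonded to –OH and C → carboxylic acid (the –OH is not a separate alcohol).
  CH(CN): pendant –C≡N: nitrile.
  CH(OCOCH3): pendant –OC(=O)CH3: an acyloxy group → ester.
  CH2COOCH2: –C(=O)–O–C with C on the carbonyl side → ester.
  CH(COCH3): pendant –COCH3: carbonyl C bonded to two carbons → ketone.
  CH(CH2OH): pendant –CH2OH on an sp³ backbone C → alcohol.
  CH(CONH2): pendant –CONH2: carbonyl C bonded to C and N → amide.
  CH(OCOCH3): pendant –OC(=O)CH3: an acyloxy group → ester.
  CO: –C(=O)– with carbon on both sides → ketone.
  CH(COCH3): pendant –COCH3: carbonyl C bonded to two carbons → ketone.
  COOH: –COOH: carbonyl C bonded to –OH and C → carboxylic acid (the –OH is not a separate alcohol).
Ester appears at: CH(OCOCH3), CH2COOCH2, CH(OCOCH3) → 3.

3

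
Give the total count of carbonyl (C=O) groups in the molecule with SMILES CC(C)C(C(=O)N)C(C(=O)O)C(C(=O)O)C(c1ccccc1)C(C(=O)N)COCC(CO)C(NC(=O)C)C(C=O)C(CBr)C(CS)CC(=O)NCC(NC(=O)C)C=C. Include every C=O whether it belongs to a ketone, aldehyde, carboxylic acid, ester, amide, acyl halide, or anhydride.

8

CH(CONH2): amide, 1 C=O (running total 1).
CH(COOH): carboxylic acid, 1 C=O (running total 2).
CH(COOH): carboxylic acid, 1 C=O (running total 3).
CH(CONH2): amide, 1 C=O (running total 4).
CH(NHCOCH3): amide, 1 C=O (running total 5).
CH(CHO): aldehyde, 1 C=O (running total 6).
CH2CONHCH2: amide, 1 C=O (running total 7).
CH(NHCOCH3): amide, 1 C=O (running total 8).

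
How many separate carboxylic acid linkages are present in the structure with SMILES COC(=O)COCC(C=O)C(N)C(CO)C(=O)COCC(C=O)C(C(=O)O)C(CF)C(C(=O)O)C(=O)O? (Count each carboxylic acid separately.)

3

Working along the chain:
  CH3OOC: CH3O–C(=O)–: carbonyl C bonded to C and to –OCH3 → ester (not ketone + ether).
  CH2OCH2: C–O–C with sp³ carbons on both sides and no adjacent C=O → ether.
  CH(CHO): pendant –CHO: carbonyl C bonded to C and H → aldehyde.
  CH(NH2): –NH2 on an sp³ carbon with no adjacent C=O → amine.
  CH(CH2OH): pendant –CH2OH on an sp³ backbone C → alcohol.
  CO: –C(=O)– with carbon on both sides → ketone.
  CH2OCH2: C–O–C with sp³ carbons on both sides and no adjacent C=O → ether.
  CH(CHO): pendant –CHO: carbonyl C bonded to C and H → aldehyde.
  CH(COOH): pendant –COOH: carbonyl C bonded to C and –OH → carboxylic acid.
  CH(CH2F): pendant –CH2X: halogen on sp³ carbon → alkyl halide.
  CH(COOH): pendant –COOH: carbonyl C bonded to C and –OH → carboxylic acid.
  COOH: –COOH: carbonyl C bonded to –OH and C → carboxylic acid (the –OH is not a separate alcohol).
Carboxylic acid appears at: CH(COOH), CH(COOH), COOH → 3.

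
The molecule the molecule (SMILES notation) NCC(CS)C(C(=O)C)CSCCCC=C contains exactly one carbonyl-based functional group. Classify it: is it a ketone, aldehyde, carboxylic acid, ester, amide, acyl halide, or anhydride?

ketone

The carbonyl is in the CH(COCH3) segment: pendant –COCH3: carbonyl C bonded to two carbons → ketone.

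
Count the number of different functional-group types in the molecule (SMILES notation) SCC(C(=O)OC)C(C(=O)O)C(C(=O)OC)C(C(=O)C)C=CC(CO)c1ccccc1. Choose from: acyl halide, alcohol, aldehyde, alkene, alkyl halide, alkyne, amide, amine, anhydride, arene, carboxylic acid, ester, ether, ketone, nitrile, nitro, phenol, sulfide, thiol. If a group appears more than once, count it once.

7

Reading the structure from left to right:
  HSCH2: –SH on an sp³ carbon → thiol.
  CH(COOCH3): pendant –COOCH3: carbonyl C bonded to C and –OCH3 → ester.
  CH(COOH): pendant –COOH: carbonyl C bonded to C and –OH → carboxylic acid.
  CH(COOCH3): pendant –COOCH3: carbonyl C bonded to C and –OCH3 → ester.
  CH(COCH3): pendant –COCH3: carbonyl C bonded to two carbons → ketone.
  CH=CH: C=C double bond → alkene.
  CH(CH2OH): pendant –CH2OH on an sp³ backbone C → alcohol.
  C6H5: –C6H5 phenyl ring → arene.
Distinct types present: alcohol, alkene, arene, carboxylic acid, ester, ketone, thiol.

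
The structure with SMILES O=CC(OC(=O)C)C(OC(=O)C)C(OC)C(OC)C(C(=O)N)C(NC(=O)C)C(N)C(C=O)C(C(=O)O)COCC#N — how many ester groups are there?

Taking each segment in turn:
  OHC: terminal –CHO: carbonyl C bonded to H and C → aldehyde.
  CH(OCOCH3): pendant –OC(=O)CH3: an acyloxy group → ester.
  CH(OCOCH3): pendant –OC(=O)CH3: an acyloxy group → ester.
  CH(OCH3): pendant –OCH3: C–O–C with sp³ C, no adjacent C=O → ether.
  CH(OCH3): pendant –OCH3: C–O–C with sp³ C, no adjacent C=O → ether.
  CH(CONH2): pendant –CONH2: carbonyl C bonded to C and N → amide.
  CH(NHCOCH3): pendant –NHC(=O)CH3: N bonded to a carbonyl → amide (not amine).
  CH(NH2): –NH2 on an sp³ carbon with no adjacent C=O → amine.
  CH(CHO): pendant –CHO: carbonyl C bonded to C and H → aldehyde.
  CH(COOH): pendant –COOH: carbonyl C bonded to C and –OH → carboxylic acid.
  CH2OCH2: C–O–C with sp³ carbons on both sides and no adjacent C=O → ether.
  CN: –C≡N: carbon triple-bonded to nitrogen → nitrile.
Ester appears at: CH(OCOCH3), CH(OCOCH3) → 2.

2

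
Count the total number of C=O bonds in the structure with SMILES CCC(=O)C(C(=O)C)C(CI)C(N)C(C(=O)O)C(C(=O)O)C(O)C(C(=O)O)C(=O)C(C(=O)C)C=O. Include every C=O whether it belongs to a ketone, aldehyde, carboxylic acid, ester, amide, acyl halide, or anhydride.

CO: ketone, 1 C=O (running total 1).
CH(COCH3): ketone, 1 C=O (running total 2).
CH(COOH): carboxylic acid, 1 C=O (running total 3).
CH(COOH): carboxylic acid, 1 C=O (running total 4).
CH(COOH): carboxylic acid, 1 C=O (running total 5).
CO: ketone, 1 C=O (running total 6).
CH(COCH3): ketone, 1 C=O (running total 7).
CHO: aldehyde, 1 C=O (running total 8).

8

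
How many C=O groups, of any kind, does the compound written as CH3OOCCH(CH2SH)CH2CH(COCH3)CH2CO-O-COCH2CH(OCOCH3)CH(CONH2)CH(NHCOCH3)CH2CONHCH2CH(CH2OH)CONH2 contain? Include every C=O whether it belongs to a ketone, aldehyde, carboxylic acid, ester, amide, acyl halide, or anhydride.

9

CH3OOC: ester, 1 C=O (running total 1).
CH(COCH3): ketone, 1 C=O (running total 2).
CH2CO-O-COCH2: anhydride, 2 C=O (running total 4).
CH(OCOCH3): ester, 1 C=O (running total 5).
CH(CONH2): amide, 1 C=O (running total 6).
CH(NHCOCH3): amide, 1 C=O (running total 7).
CH2CONHCH2: amide, 1 C=O (running total 8).
CONH2: amide, 1 C=O (running total 9).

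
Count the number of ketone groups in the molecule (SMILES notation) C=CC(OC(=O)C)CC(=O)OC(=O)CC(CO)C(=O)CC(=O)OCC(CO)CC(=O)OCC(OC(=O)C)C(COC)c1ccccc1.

1

C=C double bond → alkene.
pendant –OC(=O)CH3: an acyloxy group → ester.
two acyl groups sharing one oxygen, –C(=O)–O–C(=O)– → anhydride.
pendant –CH2OH on an sp³ backbone C → alcohol.
–C(=O)– with carbon on both sides → ketone.
–C(=O)–O–C with C on the carbonyl side → ester.
pendant –CH2OH on an sp³ backbone C → alcohol.
–C(=O)–O–C with C on the carbonyl side → ester.
pendant –OC(=O)CH3: an acyloxy group → ester.
pendant –CH2OCH3: C–O–C linkage → ether.
–C6H5 phenyl ring → arene.
Ketone appears at: CO → 1.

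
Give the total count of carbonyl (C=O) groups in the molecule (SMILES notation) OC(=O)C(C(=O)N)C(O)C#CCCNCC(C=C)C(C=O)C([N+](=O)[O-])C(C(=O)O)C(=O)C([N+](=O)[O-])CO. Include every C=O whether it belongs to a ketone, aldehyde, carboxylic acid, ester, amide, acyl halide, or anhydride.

5

HOOC: carboxylic acid, 1 C=O (running total 1).
CH(CONH2): amide, 1 C=O (running total 2).
CH(CHO): aldehyde, 1 C=O (running total 3).
CH(COOH): carboxylic acid, 1 C=O (running total 4).
CO: ketone, 1 C=O (running total 5).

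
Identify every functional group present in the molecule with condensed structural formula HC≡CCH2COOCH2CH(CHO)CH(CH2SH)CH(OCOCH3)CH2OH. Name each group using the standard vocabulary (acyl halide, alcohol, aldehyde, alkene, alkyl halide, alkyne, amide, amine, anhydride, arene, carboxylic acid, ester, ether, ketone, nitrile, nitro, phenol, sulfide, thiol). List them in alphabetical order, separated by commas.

C≡C triple bond → alkyne.
–C(=O)–O–C with C on the carbonyl side → ester.
pendant –CHO: carbonyl C bonded to C and H → aldehyde.
pendant –CH2SH → thiol.
pendant –OC(=O)CH3: an acyloxy group → ester.
–OH on an sp³ carbon → alcohol.

alcohol, aldehyde, alkyne, ester, thiol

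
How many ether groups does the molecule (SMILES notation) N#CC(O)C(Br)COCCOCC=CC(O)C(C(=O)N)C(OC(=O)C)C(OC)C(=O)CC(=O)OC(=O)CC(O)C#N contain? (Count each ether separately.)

3

N≡C–: carbon triple-bonded to nitrogen → nitrile.
–OH on an sp³ carbon → alcohol (secondary).
halogen on an sp³ carbon → alkyl halide.
C–O–C with sp³ carbons on both sides and no adjacent C=O → ether.
C–O–C with sp³ carbons on both sides and no adjacent C=O → ether.
C=C double bond → alkene.
–OH on an sp³ carbon → alcohol (secondary).
pendant –CONH2: carbonyl C bonded to C and N → amide.
pendant –OC(=O)CH3: an acyloxy group → ester.
pendant –OCH3: C–O–C with sp³ C, no adjacent C=O → ether.
–C(=O)– with carbon on both sides → ketone.
two acyl groups sharing one oxygen, –C(=O)–O–C(=O)– → anhydride.
–OH on an sp³ carbon → alcohol (secondary).
–C≡N: carbon triple-bonded to nitrogen → nitrile.
Ether appears at: CH2OCH2, CH2OCH2, CH(OCH3) → 3.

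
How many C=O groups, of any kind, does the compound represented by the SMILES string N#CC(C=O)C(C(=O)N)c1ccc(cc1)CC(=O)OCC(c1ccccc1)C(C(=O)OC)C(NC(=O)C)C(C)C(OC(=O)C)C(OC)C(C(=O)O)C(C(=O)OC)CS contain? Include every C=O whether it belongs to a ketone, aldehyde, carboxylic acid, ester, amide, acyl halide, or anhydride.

8

CH(CHO): aldehyde, 1 C=O (running total 1).
CH(CONH2): amide, 1 C=O (running total 2).
CH2COOCH2: ester, 1 C=O (running total 3).
CH(COOCH3): ester, 1 C=O (running total 4).
CH(NHCOCH3): amide, 1 C=O (running total 5).
CH(OCOCH3): ester, 1 C=O (running total 6).
CH(COOH): carboxylic acid, 1 C=O (running total 7).
CH(COOCH3): ester, 1 C=O (running total 8).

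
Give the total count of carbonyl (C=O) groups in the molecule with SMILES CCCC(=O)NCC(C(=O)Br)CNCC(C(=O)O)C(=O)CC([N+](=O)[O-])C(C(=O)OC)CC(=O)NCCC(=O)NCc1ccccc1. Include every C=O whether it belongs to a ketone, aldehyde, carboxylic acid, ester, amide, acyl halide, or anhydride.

7

CH2CONHCH2: amide, 1 C=O (running total 1).
CH(COBr): acyl halide, 1 C=O (running total 2).
CH(COOH): carboxylic acid, 1 C=O (running total 3).
CO: ketone, 1 C=O (running total 4).
CH(COOCH3): ester, 1 C=O (running total 5).
CH2CONHCH2: amide, 1 C=O (running total 6).
CH2CONHCH2: amide, 1 C=O (running total 7).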